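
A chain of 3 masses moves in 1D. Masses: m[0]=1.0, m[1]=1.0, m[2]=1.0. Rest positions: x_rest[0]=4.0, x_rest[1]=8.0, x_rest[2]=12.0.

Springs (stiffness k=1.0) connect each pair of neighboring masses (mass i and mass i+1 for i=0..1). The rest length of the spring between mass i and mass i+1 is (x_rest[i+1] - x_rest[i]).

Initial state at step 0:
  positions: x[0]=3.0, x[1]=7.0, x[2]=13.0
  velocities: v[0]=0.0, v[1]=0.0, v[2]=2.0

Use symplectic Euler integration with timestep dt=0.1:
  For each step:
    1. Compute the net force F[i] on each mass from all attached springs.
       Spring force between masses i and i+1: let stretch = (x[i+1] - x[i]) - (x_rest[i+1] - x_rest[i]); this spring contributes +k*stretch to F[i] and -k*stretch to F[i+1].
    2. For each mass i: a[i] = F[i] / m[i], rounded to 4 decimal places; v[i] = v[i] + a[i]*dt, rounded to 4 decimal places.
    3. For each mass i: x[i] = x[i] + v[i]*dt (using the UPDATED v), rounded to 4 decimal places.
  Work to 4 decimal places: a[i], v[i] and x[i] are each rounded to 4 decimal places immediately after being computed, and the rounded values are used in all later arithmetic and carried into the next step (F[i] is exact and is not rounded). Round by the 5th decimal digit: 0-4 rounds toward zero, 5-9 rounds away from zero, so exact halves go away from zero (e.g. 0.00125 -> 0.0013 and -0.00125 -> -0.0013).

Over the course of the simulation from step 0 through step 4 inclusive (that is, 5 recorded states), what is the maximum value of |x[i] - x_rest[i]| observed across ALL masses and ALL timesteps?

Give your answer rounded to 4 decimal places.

Answer: 1.5861

Derivation:
Step 0: x=[3.0000 7.0000 13.0000] v=[0.0000 0.0000 2.0000]
Step 1: x=[3.0000 7.0200 13.1800] v=[0.0000 0.2000 1.8000]
Step 2: x=[3.0002 7.0614 13.3384] v=[0.0020 0.4140 1.5840]
Step 3: x=[3.0010 7.1250 13.4740] v=[0.0081 0.6356 1.3563]
Step 4: x=[3.0031 7.2108 13.5861] v=[0.0205 0.8581 1.1214]
Max displacement = 1.5861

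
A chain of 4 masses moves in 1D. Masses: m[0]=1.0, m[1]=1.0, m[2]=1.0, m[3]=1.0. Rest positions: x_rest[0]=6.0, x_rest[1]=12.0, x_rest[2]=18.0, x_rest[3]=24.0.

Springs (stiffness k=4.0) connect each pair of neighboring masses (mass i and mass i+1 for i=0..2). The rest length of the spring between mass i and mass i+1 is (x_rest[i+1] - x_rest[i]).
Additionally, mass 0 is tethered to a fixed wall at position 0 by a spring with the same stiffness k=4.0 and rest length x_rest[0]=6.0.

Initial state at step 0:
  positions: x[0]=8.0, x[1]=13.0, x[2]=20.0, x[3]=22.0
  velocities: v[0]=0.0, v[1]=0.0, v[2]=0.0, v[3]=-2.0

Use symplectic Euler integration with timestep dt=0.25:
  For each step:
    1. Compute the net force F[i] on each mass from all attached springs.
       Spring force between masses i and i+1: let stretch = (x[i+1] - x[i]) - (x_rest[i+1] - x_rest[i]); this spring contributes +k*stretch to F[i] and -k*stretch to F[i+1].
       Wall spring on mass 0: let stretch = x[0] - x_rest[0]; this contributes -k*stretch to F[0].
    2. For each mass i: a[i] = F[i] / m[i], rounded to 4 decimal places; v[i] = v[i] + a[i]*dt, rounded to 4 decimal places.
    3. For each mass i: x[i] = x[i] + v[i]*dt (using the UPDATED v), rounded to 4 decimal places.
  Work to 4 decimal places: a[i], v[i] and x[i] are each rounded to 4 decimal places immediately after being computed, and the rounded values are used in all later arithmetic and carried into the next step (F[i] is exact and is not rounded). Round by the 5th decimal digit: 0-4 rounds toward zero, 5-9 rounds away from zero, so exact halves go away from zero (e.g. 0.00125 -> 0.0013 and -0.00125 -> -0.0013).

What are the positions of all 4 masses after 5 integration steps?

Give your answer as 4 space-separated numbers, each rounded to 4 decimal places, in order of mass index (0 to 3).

Step 0: x=[8.0000 13.0000 20.0000 22.0000] v=[0.0000 0.0000 0.0000 -2.0000]
Step 1: x=[7.2500 13.5000 18.7500 22.5000] v=[-3.0000 2.0000 -5.0000 2.0000]
Step 2: x=[6.2500 13.7500 17.1250 23.5625] v=[-4.0000 1.0000 -6.5000 4.2500]
Step 3: x=[5.5625 12.9688 16.2656 24.5156] v=[-2.7500 -3.1250 -3.4375 3.8125]
Step 4: x=[5.3360 11.1602 16.6445 24.9062] v=[-0.9062 -7.2345 1.5157 1.5625]
Step 5: x=[5.2315 9.2666 17.7178 24.7314] v=[-0.4180 -7.5744 4.2931 -0.6992]

Answer: 5.2315 9.2666 17.7178 24.7314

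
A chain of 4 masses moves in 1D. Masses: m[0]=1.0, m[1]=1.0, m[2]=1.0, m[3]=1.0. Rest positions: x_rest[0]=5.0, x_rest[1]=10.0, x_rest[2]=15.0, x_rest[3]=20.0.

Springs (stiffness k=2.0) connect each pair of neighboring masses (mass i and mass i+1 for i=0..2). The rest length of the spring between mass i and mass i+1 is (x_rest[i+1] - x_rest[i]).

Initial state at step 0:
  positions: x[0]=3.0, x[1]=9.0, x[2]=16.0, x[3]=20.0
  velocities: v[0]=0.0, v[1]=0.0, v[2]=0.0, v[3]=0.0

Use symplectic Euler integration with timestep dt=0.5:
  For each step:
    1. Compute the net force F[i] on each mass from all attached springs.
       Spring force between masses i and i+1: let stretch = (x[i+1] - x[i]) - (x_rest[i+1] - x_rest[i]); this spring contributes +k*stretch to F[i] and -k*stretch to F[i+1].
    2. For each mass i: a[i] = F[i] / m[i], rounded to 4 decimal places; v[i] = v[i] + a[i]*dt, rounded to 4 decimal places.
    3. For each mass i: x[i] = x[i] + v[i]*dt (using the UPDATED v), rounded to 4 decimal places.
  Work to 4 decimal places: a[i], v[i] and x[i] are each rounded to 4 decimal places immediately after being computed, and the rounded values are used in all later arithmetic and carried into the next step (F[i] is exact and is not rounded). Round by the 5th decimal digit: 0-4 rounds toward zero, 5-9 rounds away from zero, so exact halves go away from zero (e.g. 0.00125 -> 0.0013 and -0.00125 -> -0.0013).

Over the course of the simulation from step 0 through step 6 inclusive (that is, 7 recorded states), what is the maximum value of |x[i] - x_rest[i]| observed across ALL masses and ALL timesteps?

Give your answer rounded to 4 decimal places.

Step 0: x=[3.0000 9.0000 16.0000 20.0000] v=[0.0000 0.0000 0.0000 0.0000]
Step 1: x=[3.5000 9.5000 14.5000 20.5000] v=[1.0000 1.0000 -3.0000 1.0000]
Step 2: x=[4.5000 9.5000 13.5000 20.5000] v=[2.0000 0.0000 -2.0000 0.0000]
Step 3: x=[5.5000 9.0000 14.0000 19.5000] v=[2.0000 -1.0000 1.0000 -2.0000]
Step 4: x=[5.7500 9.2500 14.7500 18.2500] v=[0.5000 0.5000 1.5000 -2.5000]
Step 5: x=[5.2500 10.5000 14.5000 17.7500] v=[-1.0000 2.5000 -0.5000 -1.0000]
Step 6: x=[4.8750 11.1250 13.8750 18.1250] v=[-0.7500 1.2500 -1.2500 0.7500]
Max displacement = 2.2500

Answer: 2.2500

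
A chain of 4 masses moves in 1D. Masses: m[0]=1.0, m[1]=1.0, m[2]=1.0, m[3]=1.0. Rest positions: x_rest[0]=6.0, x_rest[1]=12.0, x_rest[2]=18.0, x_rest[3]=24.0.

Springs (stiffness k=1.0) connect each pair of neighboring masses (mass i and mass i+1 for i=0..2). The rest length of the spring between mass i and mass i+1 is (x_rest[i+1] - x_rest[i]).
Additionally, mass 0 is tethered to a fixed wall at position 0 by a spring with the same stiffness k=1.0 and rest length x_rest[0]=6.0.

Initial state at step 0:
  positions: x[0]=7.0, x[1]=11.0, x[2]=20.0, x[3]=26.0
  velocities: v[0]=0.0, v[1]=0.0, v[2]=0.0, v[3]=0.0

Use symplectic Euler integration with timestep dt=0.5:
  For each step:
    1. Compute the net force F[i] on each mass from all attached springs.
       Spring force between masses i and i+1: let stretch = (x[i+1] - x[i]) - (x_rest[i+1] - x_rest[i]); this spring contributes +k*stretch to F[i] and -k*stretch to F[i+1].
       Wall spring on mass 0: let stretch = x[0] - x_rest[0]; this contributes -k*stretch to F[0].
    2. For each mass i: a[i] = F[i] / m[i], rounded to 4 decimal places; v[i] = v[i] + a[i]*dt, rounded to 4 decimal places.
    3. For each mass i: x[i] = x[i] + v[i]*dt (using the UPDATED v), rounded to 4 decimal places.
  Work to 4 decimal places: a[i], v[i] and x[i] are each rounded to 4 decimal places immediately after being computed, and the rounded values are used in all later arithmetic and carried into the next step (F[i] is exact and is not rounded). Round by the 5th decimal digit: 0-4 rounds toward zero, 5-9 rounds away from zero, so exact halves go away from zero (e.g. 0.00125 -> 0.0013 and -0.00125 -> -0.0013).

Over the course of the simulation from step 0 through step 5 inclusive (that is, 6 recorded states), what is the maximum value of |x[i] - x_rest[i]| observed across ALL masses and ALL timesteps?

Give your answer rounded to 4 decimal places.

Step 0: x=[7.0000 11.0000 20.0000 26.0000] v=[0.0000 0.0000 0.0000 0.0000]
Step 1: x=[6.2500 12.2500 19.2500 26.0000] v=[-1.5000 2.5000 -1.5000 0.0000]
Step 2: x=[5.4375 13.7500 18.4375 25.8125] v=[-1.6250 3.0000 -1.6250 -0.3750]
Step 3: x=[5.3438 14.3438 18.2969 25.2813] v=[-0.1875 1.1875 -0.2813 -1.0625]
Step 4: x=[6.1641 13.6758 18.9141 24.5040] v=[1.6406 -1.3360 1.2344 -1.5547]
Step 5: x=[7.3213 12.4395 19.6192 23.8292] v=[2.3144 -2.4727 1.4102 -1.3497]
Max displacement = 2.3438

Answer: 2.3438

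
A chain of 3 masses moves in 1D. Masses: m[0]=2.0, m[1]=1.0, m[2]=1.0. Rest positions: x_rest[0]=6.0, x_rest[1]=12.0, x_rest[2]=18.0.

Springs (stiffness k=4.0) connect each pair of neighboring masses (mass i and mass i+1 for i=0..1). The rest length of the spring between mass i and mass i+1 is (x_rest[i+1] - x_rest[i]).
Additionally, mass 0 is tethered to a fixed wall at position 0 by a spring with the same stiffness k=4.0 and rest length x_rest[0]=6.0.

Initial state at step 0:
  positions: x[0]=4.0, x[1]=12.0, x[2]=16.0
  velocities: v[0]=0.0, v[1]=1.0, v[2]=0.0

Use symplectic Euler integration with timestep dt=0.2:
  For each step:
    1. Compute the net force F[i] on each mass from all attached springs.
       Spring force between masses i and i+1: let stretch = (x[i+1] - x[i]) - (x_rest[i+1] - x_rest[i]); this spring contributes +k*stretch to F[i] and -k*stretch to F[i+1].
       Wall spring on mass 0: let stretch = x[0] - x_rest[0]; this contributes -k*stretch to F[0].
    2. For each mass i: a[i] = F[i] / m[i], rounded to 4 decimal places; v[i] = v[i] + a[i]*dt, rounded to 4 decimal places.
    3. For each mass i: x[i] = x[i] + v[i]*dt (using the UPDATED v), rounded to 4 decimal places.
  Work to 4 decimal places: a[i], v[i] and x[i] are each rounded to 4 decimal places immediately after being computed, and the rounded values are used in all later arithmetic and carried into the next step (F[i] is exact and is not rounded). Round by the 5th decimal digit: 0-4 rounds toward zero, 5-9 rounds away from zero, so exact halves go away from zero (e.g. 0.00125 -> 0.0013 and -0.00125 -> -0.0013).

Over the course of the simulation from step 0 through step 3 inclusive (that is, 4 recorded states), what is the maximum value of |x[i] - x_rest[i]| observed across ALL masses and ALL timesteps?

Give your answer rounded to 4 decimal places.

Step 0: x=[4.0000 12.0000 16.0000] v=[0.0000 1.0000 0.0000]
Step 1: x=[4.3200 11.5600 16.3200] v=[1.6000 -2.2000 1.6000]
Step 2: x=[4.8736 10.7232 16.8384] v=[2.7680 -4.1840 2.5920]
Step 3: x=[5.5053 9.9289 17.3384] v=[3.1584 -3.9715 2.4998]
Max displacement = 2.0711

Answer: 2.0711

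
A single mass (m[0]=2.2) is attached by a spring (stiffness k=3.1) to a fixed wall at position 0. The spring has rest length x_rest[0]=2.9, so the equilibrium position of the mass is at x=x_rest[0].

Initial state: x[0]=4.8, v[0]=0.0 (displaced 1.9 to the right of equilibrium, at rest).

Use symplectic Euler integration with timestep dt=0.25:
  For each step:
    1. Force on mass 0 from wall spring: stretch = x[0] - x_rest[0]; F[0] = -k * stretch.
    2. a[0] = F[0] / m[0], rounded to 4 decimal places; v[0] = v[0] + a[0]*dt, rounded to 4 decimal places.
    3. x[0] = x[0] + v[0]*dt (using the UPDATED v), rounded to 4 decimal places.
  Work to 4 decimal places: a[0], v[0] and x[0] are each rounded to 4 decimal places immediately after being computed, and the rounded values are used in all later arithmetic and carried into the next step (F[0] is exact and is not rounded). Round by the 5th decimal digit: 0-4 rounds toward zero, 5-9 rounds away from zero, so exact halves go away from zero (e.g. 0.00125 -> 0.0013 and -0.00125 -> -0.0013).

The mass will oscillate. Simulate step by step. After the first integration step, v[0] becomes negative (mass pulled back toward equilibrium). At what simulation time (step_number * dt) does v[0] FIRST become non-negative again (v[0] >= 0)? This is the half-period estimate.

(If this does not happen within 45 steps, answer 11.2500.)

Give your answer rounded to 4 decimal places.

Answer: 2.7500

Derivation:
Step 0: x=[4.8000] v=[0.0000]
Step 1: x=[4.6327] v=[-0.6693]
Step 2: x=[4.3128] v=[-1.2797]
Step 3: x=[3.8685] v=[-1.7774]
Step 4: x=[3.3389] v=[-2.1186]
Step 5: x=[2.7706] v=[-2.2732]
Step 6: x=[2.2137] v=[-2.2276]
Step 7: x=[1.7173] v=[-1.9858]
Step 8: x=[1.3250] v=[-1.5692]
Step 9: x=[1.0714] v=[-1.0144]
Step 10: x=[0.9789] v=[-0.3702]
Step 11: x=[1.0556] v=[0.3066]
First v>=0 after going negative at step 11, time=2.7500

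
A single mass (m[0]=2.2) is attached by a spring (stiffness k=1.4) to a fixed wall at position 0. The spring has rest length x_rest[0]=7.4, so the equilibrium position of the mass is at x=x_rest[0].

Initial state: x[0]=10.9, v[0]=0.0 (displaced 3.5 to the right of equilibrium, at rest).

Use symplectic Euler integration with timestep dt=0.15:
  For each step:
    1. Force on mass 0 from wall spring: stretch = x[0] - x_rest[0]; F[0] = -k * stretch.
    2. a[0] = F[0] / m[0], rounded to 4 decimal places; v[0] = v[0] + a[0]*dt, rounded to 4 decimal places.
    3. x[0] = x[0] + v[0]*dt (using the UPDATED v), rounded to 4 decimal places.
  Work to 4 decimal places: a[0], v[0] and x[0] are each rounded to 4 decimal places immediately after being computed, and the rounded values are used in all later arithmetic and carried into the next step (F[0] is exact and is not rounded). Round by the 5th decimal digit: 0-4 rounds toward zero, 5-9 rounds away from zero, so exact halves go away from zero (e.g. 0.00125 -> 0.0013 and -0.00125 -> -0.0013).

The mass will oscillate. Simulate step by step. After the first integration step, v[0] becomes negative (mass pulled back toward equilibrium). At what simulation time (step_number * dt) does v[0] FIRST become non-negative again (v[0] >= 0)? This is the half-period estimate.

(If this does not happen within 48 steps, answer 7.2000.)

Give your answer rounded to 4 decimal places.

Step 0: x=[10.9000] v=[0.0000]
Step 1: x=[10.8499] v=[-0.3341]
Step 2: x=[10.7504] v=[-0.6634]
Step 3: x=[10.6029] v=[-0.9832]
Step 4: x=[10.4096] v=[-1.2889]
Step 5: x=[10.1732] v=[-1.5762]
Step 6: x=[9.8971] v=[-1.8409]
Step 7: x=[9.5852] v=[-2.0793]
Step 8: x=[9.2420] v=[-2.2879]
Step 9: x=[8.8724] v=[-2.4637]
Step 10: x=[8.4818] v=[-2.6043]
Step 11: x=[8.0757] v=[-2.7076]
Step 12: x=[7.6599] v=[-2.7721]
Step 13: x=[7.2404] v=[-2.7969]
Step 14: x=[6.8231] v=[-2.7817]
Step 15: x=[6.4141] v=[-2.7266]
Step 16: x=[6.0192] v=[-2.6325]
Step 17: x=[5.6441] v=[-2.5007]
Step 18: x=[5.2941] v=[-2.3331]
Step 19: x=[4.9743] v=[-2.1321]
Step 20: x=[4.6892] v=[-1.9006]
Step 21: x=[4.4429] v=[-1.6418]
Step 22: x=[4.2390] v=[-1.3595]
Step 23: x=[4.0803] v=[-1.0578]
Step 24: x=[3.9692] v=[-0.7409]
Step 25: x=[3.9072] v=[-0.4134]
Step 26: x=[3.8952] v=[-0.0800]
Step 27: x=[3.9334] v=[0.2545]
First v>=0 after going negative at step 27, time=4.0500

Answer: 4.0500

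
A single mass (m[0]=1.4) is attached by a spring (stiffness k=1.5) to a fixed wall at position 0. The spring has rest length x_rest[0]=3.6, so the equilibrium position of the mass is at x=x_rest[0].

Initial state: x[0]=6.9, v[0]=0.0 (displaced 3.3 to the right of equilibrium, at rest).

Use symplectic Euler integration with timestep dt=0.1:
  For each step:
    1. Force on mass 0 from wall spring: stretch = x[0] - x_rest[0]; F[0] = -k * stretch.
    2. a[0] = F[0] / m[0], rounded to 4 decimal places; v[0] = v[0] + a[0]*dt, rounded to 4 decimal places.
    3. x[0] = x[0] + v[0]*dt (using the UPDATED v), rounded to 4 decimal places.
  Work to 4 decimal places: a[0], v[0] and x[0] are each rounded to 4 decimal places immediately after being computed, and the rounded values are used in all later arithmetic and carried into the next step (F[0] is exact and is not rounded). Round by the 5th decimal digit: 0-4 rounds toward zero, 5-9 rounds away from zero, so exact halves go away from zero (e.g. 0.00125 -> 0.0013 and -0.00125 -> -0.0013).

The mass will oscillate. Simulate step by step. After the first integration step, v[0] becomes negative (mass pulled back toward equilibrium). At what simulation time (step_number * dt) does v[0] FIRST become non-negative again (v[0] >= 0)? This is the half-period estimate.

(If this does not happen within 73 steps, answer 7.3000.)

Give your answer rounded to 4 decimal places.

Answer: 3.1000

Derivation:
Step 0: x=[6.9000] v=[0.0000]
Step 1: x=[6.8646] v=[-0.3536]
Step 2: x=[6.7943] v=[-0.7034]
Step 3: x=[6.6897] v=[-1.0457]
Step 4: x=[6.5520] v=[-1.3767]
Step 5: x=[6.3827] v=[-1.6930]
Step 6: x=[6.1836] v=[-1.9912]
Step 7: x=[5.9568] v=[-2.2680]
Step 8: x=[5.7048] v=[-2.5205]
Step 9: x=[5.4302] v=[-2.7460]
Step 10: x=[5.1360] v=[-2.9421]
Step 11: x=[4.8253] v=[-3.1067]
Step 12: x=[4.5015] v=[-3.2380]
Step 13: x=[4.1680] v=[-3.3346]
Step 14: x=[3.8285] v=[-3.3955]
Step 15: x=[3.4865] v=[-3.4200]
Step 16: x=[3.1457] v=[-3.4078]
Step 17: x=[2.8098] v=[-3.3591]
Step 18: x=[2.4824] v=[-3.2744]
Step 19: x=[2.1669] v=[-3.1547]
Step 20: x=[1.8668] v=[-3.0012]
Step 21: x=[1.5853] v=[-2.8155]
Step 22: x=[1.3253] v=[-2.5996]
Step 23: x=[1.0897] v=[-2.3559]
Step 24: x=[0.8810] v=[-2.0869]
Step 25: x=[0.7014] v=[-1.7956]
Step 26: x=[0.5529] v=[-1.4850]
Step 27: x=[0.4371] v=[-1.1585]
Step 28: x=[0.3551] v=[-0.8196]
Step 29: x=[0.3079] v=[-0.4719]
Step 30: x=[0.2960] v=[-0.1192]
Step 31: x=[0.3195] v=[0.2348]
First v>=0 after going negative at step 31, time=3.1000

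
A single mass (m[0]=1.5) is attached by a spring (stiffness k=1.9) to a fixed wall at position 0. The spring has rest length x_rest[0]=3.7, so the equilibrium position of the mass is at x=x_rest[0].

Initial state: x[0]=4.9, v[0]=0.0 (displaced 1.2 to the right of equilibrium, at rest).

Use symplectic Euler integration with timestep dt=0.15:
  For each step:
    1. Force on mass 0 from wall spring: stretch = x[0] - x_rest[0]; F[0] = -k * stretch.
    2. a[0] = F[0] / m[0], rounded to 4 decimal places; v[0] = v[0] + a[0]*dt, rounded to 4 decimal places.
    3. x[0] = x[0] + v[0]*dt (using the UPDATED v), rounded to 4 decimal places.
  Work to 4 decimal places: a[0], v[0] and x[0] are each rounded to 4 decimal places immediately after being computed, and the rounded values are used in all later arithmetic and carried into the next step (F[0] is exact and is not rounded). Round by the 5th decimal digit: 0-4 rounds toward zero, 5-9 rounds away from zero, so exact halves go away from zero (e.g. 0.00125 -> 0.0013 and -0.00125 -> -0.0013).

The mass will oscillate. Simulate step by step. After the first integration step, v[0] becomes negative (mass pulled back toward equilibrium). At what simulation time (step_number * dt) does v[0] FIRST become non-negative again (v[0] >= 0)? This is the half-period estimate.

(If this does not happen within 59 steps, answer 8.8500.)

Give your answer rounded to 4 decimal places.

Step 0: x=[4.9000] v=[0.0000]
Step 1: x=[4.8658] v=[-0.2280]
Step 2: x=[4.7984] v=[-0.4495]
Step 3: x=[4.6997] v=[-0.6582]
Step 4: x=[4.5725] v=[-0.8481]
Step 5: x=[4.4204] v=[-1.0139]
Step 6: x=[4.2478] v=[-1.1508]
Step 7: x=[4.0596] v=[-1.2549]
Step 8: x=[3.8611] v=[-1.3232]
Step 9: x=[3.6580] v=[-1.3538]
Step 10: x=[3.4561] v=[-1.3458]
Step 11: x=[3.2612] v=[-1.2995]
Step 12: x=[3.0788] v=[-1.2161]
Step 13: x=[2.9141] v=[-1.0981]
Step 14: x=[2.7718] v=[-0.9488]
Step 15: x=[2.6559] v=[-0.7724]
Step 16: x=[2.5698] v=[-0.5740]
Step 17: x=[2.5159] v=[-0.3593]
Step 18: x=[2.4958] v=[-0.1343]
Step 19: x=[2.5100] v=[0.0945]
First v>=0 after going negative at step 19, time=2.8500

Answer: 2.8500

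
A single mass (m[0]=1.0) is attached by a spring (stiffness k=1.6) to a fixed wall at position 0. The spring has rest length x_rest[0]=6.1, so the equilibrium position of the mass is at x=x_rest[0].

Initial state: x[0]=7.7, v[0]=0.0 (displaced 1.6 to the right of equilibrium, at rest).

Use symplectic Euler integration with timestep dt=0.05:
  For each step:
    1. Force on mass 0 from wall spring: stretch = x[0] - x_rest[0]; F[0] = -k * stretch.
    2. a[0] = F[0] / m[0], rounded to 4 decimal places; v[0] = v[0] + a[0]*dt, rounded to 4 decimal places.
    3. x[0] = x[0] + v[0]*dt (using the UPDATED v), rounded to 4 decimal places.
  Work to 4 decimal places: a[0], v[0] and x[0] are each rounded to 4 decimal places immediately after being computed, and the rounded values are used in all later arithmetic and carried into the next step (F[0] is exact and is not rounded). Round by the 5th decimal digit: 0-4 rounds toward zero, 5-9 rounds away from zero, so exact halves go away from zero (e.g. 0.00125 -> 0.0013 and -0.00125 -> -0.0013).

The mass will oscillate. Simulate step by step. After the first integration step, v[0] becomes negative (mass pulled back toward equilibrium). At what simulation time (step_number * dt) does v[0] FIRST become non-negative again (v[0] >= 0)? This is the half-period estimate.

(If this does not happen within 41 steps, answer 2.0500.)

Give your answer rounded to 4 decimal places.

Step 0: x=[7.7000] v=[0.0000]
Step 1: x=[7.6936] v=[-0.1280]
Step 2: x=[7.6808] v=[-0.2555]
Step 3: x=[7.6617] v=[-0.3820]
Step 4: x=[7.6364] v=[-0.5069]
Step 5: x=[7.6049] v=[-0.6298]
Step 6: x=[7.5674] v=[-0.7502]
Step 7: x=[7.5240] v=[-0.8676]
Step 8: x=[7.4749] v=[-0.9815]
Step 9: x=[7.4203] v=[-1.0915]
Step 10: x=[7.3604] v=[-1.1971]
Step 11: x=[7.2955] v=[-1.2979]
Step 12: x=[7.2258] v=[-1.3935]
Step 13: x=[7.1516] v=[-1.4836]
Step 14: x=[7.0732] v=[-1.5677]
Step 15: x=[6.9909] v=[-1.6456]
Step 16: x=[6.9051] v=[-1.7169]
Step 17: x=[6.8160] v=[-1.7813]
Step 18: x=[6.7241] v=[-1.8386]
Step 19: x=[6.6297] v=[-1.8885]
Step 20: x=[6.5332] v=[-1.9309]
Step 21: x=[6.4349] v=[-1.9656]
Step 22: x=[6.3353] v=[-1.9924]
Step 23: x=[6.2347] v=[-2.0112]
Step 24: x=[6.1336] v=[-2.0220]
Step 25: x=[6.0324] v=[-2.0247]
Step 26: x=[5.9314] v=[-2.0193]
Step 27: x=[5.8311] v=[-2.0058]
Step 28: x=[5.7319] v=[-1.9843]
Step 29: x=[5.6342] v=[-1.9549]
Step 30: x=[5.5383] v=[-1.9176]
Step 31: x=[5.4447] v=[-1.8727]
Step 32: x=[5.3537] v=[-1.8203]
Step 33: x=[5.2657] v=[-1.7606]
Step 34: x=[5.1810] v=[-1.6939]
Step 35: x=[5.1000] v=[-1.6204]
Step 36: x=[5.0230] v=[-1.5404]
Step 37: x=[4.9503] v=[-1.4542]
Step 38: x=[4.8822] v=[-1.3622]
Step 39: x=[4.8190] v=[-1.2648]
Step 40: x=[4.7609] v=[-1.1623]
Step 41: x=[4.7081] v=[-1.0552]
v[0] did not become non-negative within 41 steps; using fallback time=2.0500

Answer: 2.0500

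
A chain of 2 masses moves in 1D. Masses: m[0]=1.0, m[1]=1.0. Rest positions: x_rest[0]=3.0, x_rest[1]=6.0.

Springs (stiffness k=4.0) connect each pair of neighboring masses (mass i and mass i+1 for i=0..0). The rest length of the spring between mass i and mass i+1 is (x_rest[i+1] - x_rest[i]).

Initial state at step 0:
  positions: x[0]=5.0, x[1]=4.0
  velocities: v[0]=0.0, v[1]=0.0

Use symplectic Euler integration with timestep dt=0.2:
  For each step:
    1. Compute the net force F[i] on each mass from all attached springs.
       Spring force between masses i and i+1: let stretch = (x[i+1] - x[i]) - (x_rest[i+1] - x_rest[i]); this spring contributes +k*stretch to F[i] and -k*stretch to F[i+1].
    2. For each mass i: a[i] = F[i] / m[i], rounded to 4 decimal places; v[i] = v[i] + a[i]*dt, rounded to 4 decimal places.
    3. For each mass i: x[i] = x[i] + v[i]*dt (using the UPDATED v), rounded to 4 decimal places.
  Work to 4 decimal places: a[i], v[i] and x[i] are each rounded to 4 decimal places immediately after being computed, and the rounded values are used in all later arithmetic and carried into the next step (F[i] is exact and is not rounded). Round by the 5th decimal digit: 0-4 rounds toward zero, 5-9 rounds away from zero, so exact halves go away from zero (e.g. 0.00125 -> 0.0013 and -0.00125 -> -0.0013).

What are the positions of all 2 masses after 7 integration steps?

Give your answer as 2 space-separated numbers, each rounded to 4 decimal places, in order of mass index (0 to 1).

Answer: 2.1668 6.8332

Derivation:
Step 0: x=[5.0000 4.0000] v=[0.0000 0.0000]
Step 1: x=[4.3600 4.6400] v=[-3.2000 3.2000]
Step 2: x=[3.2848 5.7152] v=[-5.3760 5.3760]
Step 3: x=[2.1185 6.8815] v=[-5.8317 5.8317]
Step 4: x=[1.2342 7.7658] v=[-4.4213 4.4213]
Step 5: x=[0.9150 8.0850] v=[-1.5960 1.5960]
Step 6: x=[1.2630 7.7370] v=[1.7400 -1.7400]
Step 7: x=[2.1668 6.8332] v=[4.5192 -4.5192]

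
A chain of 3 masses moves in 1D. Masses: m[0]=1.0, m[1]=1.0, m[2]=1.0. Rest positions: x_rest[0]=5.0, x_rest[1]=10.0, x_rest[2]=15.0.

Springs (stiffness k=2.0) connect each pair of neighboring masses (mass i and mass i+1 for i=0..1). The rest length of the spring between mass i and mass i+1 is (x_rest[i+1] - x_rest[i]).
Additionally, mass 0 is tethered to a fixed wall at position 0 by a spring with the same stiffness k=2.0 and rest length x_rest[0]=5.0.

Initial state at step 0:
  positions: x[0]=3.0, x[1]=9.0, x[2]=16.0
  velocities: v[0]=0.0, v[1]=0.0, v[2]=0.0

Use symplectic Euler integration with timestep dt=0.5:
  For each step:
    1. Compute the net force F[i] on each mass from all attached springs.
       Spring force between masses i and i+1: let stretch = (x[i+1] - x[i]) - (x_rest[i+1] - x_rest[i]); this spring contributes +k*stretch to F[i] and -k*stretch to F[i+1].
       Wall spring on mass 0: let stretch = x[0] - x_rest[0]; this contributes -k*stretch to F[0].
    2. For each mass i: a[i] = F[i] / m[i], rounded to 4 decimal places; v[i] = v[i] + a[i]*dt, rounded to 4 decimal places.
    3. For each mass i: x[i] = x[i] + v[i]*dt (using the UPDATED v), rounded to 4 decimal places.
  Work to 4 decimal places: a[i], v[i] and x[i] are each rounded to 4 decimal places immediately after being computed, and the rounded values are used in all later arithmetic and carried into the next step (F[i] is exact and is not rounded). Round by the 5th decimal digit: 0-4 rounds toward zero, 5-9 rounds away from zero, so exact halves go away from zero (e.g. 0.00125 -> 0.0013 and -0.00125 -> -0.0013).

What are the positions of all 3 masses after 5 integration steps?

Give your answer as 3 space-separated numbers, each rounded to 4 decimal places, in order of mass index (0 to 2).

Answer: 4.4063 9.8125 15.5313

Derivation:
Step 0: x=[3.0000 9.0000 16.0000] v=[0.0000 0.0000 0.0000]
Step 1: x=[4.5000 9.5000 15.0000] v=[3.0000 1.0000 -2.0000]
Step 2: x=[6.2500 10.2500 13.7500] v=[3.5000 1.5000 -2.5000]
Step 3: x=[6.8750 10.7500 13.2500] v=[1.2500 1.0000 -1.0000]
Step 4: x=[6.0000 10.5625 14.0000] v=[-1.7500 -0.3750 1.5000]
Step 5: x=[4.4063 9.8125 15.5313] v=[-3.1875 -1.5000 3.0625]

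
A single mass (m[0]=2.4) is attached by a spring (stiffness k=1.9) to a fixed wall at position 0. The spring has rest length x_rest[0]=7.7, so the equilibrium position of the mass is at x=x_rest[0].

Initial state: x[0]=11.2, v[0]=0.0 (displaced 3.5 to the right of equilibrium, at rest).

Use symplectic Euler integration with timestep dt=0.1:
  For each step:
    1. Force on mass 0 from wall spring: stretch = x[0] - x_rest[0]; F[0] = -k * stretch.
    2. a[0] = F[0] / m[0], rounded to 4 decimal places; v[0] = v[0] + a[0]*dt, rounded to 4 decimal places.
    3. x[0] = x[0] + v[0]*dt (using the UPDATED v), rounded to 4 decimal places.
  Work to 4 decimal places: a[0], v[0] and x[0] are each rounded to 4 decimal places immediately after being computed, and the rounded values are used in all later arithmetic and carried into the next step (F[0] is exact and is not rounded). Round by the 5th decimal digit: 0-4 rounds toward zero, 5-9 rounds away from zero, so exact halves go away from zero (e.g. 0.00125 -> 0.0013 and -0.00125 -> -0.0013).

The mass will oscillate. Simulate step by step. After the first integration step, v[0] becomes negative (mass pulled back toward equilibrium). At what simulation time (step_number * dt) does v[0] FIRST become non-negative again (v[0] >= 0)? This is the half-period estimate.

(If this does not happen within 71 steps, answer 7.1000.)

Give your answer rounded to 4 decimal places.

Step 0: x=[11.2000] v=[0.0000]
Step 1: x=[11.1723] v=[-0.2771]
Step 2: x=[11.1171] v=[-0.5520]
Step 3: x=[11.0349] v=[-0.8225]
Step 4: x=[10.9263] v=[-1.0865]
Step 5: x=[10.7921] v=[-1.3419]
Step 6: x=[10.6334] v=[-1.5867]
Step 7: x=[10.4515] v=[-1.8189]
Step 8: x=[10.2478] v=[-2.0367]
Step 9: x=[10.0240] v=[-2.2384]
Step 10: x=[9.7818] v=[-2.4224]
Step 11: x=[9.5231] v=[-2.5872]
Step 12: x=[9.2500] v=[-2.7315]
Step 13: x=[8.9646] v=[-2.8542]
Step 14: x=[8.6692] v=[-2.9543]
Step 15: x=[8.3661] v=[-3.0310]
Step 16: x=[8.0577] v=[-3.0837]
Step 17: x=[7.7465] v=[-3.1120]
Step 18: x=[7.4349] v=[-3.1157]
Step 19: x=[7.1254] v=[-3.0947]
Step 20: x=[6.8205] v=[-3.0492]
Step 21: x=[6.5225] v=[-2.9796]
Step 22: x=[6.2339] v=[-2.8864]
Step 23: x=[5.9569] v=[-2.7703]
Step 24: x=[5.6937] v=[-2.6323]
Step 25: x=[5.4464] v=[-2.4735]
Step 26: x=[5.2169] v=[-2.2951]
Step 27: x=[5.0071] v=[-2.0985]
Step 28: x=[4.8186] v=[-1.8853]
Step 29: x=[4.6529] v=[-1.6572]
Step 30: x=[4.5113] v=[-1.4160]
Step 31: x=[4.3949] v=[-1.1636]
Step 32: x=[4.3047] v=[-0.9020]
Step 33: x=[4.2414] v=[-0.6332]
Step 34: x=[4.2055] v=[-0.3594]
Step 35: x=[4.1972] v=[-0.0828]
Step 36: x=[4.2167] v=[0.1945]
First v>=0 after going negative at step 36, time=3.6000

Answer: 3.6000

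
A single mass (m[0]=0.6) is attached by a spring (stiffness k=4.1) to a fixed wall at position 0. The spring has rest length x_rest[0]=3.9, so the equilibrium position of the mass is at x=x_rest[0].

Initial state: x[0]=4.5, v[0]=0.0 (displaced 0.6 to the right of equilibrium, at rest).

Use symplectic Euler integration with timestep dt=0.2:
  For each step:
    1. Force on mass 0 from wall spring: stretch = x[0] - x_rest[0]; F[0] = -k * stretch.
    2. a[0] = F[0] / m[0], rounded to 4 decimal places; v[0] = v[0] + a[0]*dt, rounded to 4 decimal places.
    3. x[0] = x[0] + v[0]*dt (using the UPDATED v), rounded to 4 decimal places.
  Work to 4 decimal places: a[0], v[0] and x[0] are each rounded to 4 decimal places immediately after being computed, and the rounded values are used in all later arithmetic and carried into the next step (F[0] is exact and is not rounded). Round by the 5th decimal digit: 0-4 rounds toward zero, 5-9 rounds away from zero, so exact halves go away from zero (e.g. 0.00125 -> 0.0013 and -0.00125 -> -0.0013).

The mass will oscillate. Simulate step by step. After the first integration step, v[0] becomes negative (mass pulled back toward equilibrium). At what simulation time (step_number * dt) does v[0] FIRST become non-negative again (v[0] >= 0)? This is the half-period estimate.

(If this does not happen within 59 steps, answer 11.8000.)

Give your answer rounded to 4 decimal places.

Answer: 1.2000

Derivation:
Step 0: x=[4.5000] v=[0.0000]
Step 1: x=[4.3360] v=[-0.8200]
Step 2: x=[4.0528] v=[-1.4159]
Step 3: x=[3.7279] v=[-1.6247]
Step 4: x=[3.4500] v=[-1.3895]
Step 5: x=[3.2951] v=[-0.7745]
Step 6: x=[3.3055] v=[0.0522]
First v>=0 after going negative at step 6, time=1.2000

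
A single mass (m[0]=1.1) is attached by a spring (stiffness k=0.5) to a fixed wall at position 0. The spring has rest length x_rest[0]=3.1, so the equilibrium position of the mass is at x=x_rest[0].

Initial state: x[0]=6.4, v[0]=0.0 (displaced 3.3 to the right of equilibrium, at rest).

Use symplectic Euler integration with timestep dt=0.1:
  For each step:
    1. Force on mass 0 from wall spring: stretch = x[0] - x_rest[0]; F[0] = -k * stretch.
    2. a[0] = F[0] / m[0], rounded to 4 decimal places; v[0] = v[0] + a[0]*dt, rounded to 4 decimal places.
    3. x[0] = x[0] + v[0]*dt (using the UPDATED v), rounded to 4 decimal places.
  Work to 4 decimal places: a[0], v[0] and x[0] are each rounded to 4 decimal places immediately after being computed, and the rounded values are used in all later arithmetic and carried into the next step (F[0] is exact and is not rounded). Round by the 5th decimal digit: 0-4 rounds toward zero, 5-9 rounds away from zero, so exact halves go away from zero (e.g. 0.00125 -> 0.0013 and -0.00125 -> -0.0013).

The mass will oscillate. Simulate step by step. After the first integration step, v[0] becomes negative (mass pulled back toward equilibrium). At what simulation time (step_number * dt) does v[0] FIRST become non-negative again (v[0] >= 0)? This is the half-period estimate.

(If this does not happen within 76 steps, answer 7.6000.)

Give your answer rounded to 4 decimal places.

Answer: 4.7000

Derivation:
Step 0: x=[6.4000] v=[0.0000]
Step 1: x=[6.3850] v=[-0.1500]
Step 2: x=[6.3551] v=[-0.2993]
Step 3: x=[6.3104] v=[-0.4473]
Step 4: x=[6.2511] v=[-0.5932]
Step 5: x=[6.1775] v=[-0.7364]
Step 6: x=[6.0899] v=[-0.8763]
Step 7: x=[5.9887] v=[-1.0122]
Step 8: x=[5.8744] v=[-1.1435]
Step 9: x=[5.7474] v=[-1.2696]
Step 10: x=[5.6084] v=[-1.3899]
Step 11: x=[5.4580] v=[-1.5039]
Step 12: x=[5.2969] v=[-1.6111]
Step 13: x=[5.1258] v=[-1.7110]
Step 14: x=[4.9455] v=[-1.8031]
Step 15: x=[4.7568] v=[-1.8870]
Step 16: x=[4.5606] v=[-1.9623]
Step 17: x=[4.3577] v=[-2.0287]
Step 18: x=[4.1491] v=[-2.0859]
Step 19: x=[3.9357] v=[-2.1336]
Step 20: x=[3.7185] v=[-2.1716]
Step 21: x=[3.4985] v=[-2.1997]
Step 22: x=[3.2767] v=[-2.2178]
Step 23: x=[3.0541] v=[-2.2258]
Step 24: x=[2.8317] v=[-2.2237]
Step 25: x=[2.6106] v=[-2.2115]
Step 26: x=[2.3917] v=[-2.1893]
Step 27: x=[2.1760] v=[-2.1571]
Step 28: x=[1.9645] v=[-2.1151]
Step 29: x=[1.7582] v=[-2.0635]
Step 30: x=[1.5580] v=[-2.0025]
Step 31: x=[1.3648] v=[-1.9324]
Step 32: x=[1.1795] v=[-1.8535]
Step 33: x=[1.0029] v=[-1.7662]
Step 34: x=[0.8358] v=[-1.6709]
Step 35: x=[0.6790] v=[-1.5680]
Step 36: x=[0.5332] v=[-1.4580]
Step 37: x=[0.3991] v=[-1.3413]
Step 38: x=[0.2773] v=[-1.2185]
Step 39: x=[0.1683] v=[-1.0902]
Step 40: x=[0.0726] v=[-0.9569]
Step 41: x=[-0.0093] v=[-0.8193]
Step 42: x=[-0.0771] v=[-0.6780]
Step 43: x=[-0.1305] v=[-0.5336]
Step 44: x=[-0.1692] v=[-0.3868]
Step 45: x=[-0.1930] v=[-0.2382]
Step 46: x=[-0.2019] v=[-0.0885]
Step 47: x=[-0.1957] v=[0.0616]
First v>=0 after going negative at step 47, time=4.7000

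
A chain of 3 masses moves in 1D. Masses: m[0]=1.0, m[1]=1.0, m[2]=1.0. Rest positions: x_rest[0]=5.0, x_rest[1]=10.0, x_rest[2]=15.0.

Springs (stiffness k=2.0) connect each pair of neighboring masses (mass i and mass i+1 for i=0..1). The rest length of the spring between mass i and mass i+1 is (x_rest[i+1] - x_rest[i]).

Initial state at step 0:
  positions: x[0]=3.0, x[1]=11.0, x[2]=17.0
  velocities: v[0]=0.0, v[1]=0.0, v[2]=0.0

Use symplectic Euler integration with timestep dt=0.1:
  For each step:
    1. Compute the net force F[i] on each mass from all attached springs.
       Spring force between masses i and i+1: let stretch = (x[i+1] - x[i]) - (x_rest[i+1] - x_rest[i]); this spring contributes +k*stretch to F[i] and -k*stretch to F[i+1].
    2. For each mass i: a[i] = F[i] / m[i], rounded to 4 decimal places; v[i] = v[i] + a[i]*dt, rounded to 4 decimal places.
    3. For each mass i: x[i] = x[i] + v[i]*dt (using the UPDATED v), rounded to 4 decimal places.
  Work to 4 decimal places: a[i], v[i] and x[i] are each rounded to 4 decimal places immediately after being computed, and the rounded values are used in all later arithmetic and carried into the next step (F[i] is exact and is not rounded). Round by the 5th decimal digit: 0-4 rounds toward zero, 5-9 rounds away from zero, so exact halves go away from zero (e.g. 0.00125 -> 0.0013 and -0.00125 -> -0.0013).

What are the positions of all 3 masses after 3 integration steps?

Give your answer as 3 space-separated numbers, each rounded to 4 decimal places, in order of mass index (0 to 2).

Answer: 3.3501 10.7719 16.8781

Derivation:
Step 0: x=[3.0000 11.0000 17.0000] v=[0.0000 0.0000 0.0000]
Step 1: x=[3.0600 10.9600 16.9800] v=[0.6000 -0.4000 -0.2000]
Step 2: x=[3.1780 10.8824 16.9396] v=[1.1800 -0.7760 -0.4040]
Step 3: x=[3.3501 10.7719 16.8781] v=[1.7209 -1.1054 -0.6154]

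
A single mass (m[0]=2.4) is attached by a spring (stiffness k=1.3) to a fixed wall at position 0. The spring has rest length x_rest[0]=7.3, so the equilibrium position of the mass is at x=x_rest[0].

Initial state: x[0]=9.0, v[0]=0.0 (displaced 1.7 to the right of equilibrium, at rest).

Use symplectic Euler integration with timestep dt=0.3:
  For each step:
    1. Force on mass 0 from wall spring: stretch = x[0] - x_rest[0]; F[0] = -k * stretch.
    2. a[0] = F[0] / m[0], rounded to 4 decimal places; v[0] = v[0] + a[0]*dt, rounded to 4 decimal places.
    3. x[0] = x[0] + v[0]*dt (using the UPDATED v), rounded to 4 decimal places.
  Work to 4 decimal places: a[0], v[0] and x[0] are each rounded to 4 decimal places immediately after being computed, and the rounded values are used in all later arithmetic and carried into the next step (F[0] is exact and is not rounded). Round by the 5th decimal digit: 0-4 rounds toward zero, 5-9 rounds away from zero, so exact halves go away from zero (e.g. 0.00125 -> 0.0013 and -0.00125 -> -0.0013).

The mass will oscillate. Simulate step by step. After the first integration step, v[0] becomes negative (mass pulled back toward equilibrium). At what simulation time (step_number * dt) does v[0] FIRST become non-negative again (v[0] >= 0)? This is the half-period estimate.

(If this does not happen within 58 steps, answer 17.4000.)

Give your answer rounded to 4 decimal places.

Step 0: x=[9.0000] v=[0.0000]
Step 1: x=[8.9171] v=[-0.2762]
Step 2: x=[8.7554] v=[-0.5390]
Step 3: x=[8.5228] v=[-0.7755]
Step 4: x=[8.2305] v=[-0.9742]
Step 5: x=[7.8929] v=[-1.1254]
Step 6: x=[7.5264] v=[-1.2218]
Step 7: x=[7.1488] v=[-1.2586]
Step 8: x=[6.7786] v=[-1.2340]
Step 9: x=[6.4338] v=[-1.1493]
Step 10: x=[6.1313] v=[-1.0085]
Step 11: x=[5.8857] v=[-0.8186]
Step 12: x=[5.7091] v=[-0.5888]
Step 13: x=[5.6100] v=[-0.3303]
Step 14: x=[5.5933] v=[-0.0557]
Step 15: x=[5.6598] v=[0.2217]
First v>=0 after going negative at step 15, time=4.5000

Answer: 4.5000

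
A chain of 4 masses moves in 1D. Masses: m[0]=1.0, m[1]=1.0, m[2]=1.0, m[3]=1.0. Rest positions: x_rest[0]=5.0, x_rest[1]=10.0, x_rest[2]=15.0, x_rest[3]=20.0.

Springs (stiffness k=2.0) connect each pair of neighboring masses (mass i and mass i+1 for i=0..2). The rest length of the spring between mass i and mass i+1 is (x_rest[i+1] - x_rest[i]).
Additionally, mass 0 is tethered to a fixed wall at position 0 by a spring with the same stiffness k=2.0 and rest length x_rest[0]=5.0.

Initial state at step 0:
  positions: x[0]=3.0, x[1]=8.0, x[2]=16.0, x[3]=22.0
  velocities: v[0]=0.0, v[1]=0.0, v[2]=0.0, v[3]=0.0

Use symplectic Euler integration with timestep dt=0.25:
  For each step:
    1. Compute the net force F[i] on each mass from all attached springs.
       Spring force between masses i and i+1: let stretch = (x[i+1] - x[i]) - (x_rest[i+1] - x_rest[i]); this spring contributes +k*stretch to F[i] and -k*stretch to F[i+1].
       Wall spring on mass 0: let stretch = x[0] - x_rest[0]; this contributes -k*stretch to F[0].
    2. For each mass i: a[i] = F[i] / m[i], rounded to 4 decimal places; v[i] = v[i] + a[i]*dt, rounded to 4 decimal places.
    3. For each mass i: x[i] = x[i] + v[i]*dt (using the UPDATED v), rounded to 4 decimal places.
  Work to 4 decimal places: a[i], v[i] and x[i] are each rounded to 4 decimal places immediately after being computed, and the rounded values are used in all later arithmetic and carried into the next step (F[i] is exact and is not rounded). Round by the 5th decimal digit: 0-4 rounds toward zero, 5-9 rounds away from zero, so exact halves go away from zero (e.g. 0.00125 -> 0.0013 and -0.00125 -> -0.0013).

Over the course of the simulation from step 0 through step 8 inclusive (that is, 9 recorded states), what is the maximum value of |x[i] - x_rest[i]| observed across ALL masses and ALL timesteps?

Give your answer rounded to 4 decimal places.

Step 0: x=[3.0000 8.0000 16.0000 22.0000] v=[0.0000 0.0000 0.0000 0.0000]
Step 1: x=[3.2500 8.3750 15.7500 21.8750] v=[1.0000 1.5000 -1.0000 -0.5000]
Step 2: x=[3.7344 9.0313 15.3438 21.6094] v=[1.9375 2.6250 -1.6250 -1.0625]
Step 3: x=[4.4141 9.8145 14.9317 21.1856] v=[2.7188 3.1328 -1.6485 -1.6953]
Step 4: x=[5.2171 10.5623 14.6617 20.6050] v=[3.2120 2.9912 -1.0802 -2.3223]
Step 5: x=[6.0361 11.1544 14.6221 19.9065] v=[3.2761 2.3683 -0.1583 -2.7940]
Step 6: x=[6.7404 11.5402 14.8096 19.1725] v=[2.8172 1.5430 0.7501 -2.9362]
Step 7: x=[7.2021 11.7347 15.1338 18.5181] v=[1.8469 0.7778 1.2969 -2.6177]
Step 8: x=[7.3302 11.7875 15.4562 18.0656] v=[0.5122 0.2111 1.2895 -1.8099]
Max displacement = 2.3302

Answer: 2.3302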